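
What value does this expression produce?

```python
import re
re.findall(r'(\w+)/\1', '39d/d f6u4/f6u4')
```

['d', 'f6u4']

`\1` is not a pattern — it's the concrete string captured by group 1, re-applied verbatim.
Scanning left to right: at [2:5] match 'd/d', group 1 = 'd'; at [6:15] match 'f6u4/f6u4', group 1 = 'f6u4'.
One capturing group, so `findall` returns just the captured substring from each match — 2 in all.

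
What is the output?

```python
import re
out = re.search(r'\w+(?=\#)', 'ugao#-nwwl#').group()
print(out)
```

ugao

Lookahead/lookbehind check context without consuming it, so the matched span excludes the asserted characters.
Unlike `match`, `search` isn't anchored — it looks for the pattern anywhere in the string.
The match spans [0:4] → 'ugao'.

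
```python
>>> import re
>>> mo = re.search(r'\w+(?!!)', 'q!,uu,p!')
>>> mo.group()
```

'uu'

The negative lookahead/lookbehind blocks any match where the forbidden context is present.
Unlike `match`, `search` isn't anchored — it looks for the pattern anywhere in the string.
The match spans [3:5] → 'uu'.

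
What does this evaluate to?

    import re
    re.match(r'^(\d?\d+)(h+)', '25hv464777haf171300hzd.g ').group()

'25h'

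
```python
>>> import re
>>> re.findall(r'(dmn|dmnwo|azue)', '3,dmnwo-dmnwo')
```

Branches in `(...|...)` are attempted left-to-right; the first branch that allows the whole pattern to succeed is taken.
Matches: at [2:5] match 'dmn', group 1 = 'dmn'; at [8:11] match 'dmn', group 1 = 'dmn'.
`findall` collects group 1 from each match (2 total).

['dmn', 'dmn']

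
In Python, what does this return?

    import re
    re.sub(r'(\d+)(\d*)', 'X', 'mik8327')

'mikX'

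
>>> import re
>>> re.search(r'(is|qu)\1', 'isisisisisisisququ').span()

(0, 4)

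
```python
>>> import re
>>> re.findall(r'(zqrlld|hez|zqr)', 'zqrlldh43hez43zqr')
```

['zqrlld', 'hez', 'zqr']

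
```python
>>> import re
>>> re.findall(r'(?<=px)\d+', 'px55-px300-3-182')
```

['55', '300']

The positive lookaround only admits positions where the adjacent text matches; those characters stay outside the span.
Since nothing is captured, `findall` lists the 2 matched substrings directly.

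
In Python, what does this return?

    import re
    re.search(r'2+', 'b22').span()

The pattern matches one or more of a literal '2'.
The match spans [1:3] → '22'.

(1, 3)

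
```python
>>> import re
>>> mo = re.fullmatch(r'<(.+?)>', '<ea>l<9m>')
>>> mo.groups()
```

('ea>l<9m',)

`re.fullmatch` requires the pattern to consume the entire string.
The match spans [0:9] → '<ea>l<9m>'.
Captured: group 1 = 'ea>l<9m'.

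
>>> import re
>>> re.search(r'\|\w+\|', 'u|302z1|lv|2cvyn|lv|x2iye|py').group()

'|302z1|'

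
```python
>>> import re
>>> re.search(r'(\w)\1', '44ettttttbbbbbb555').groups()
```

('4',)

The backreference `\1` re-matches whatever the first group consumed, character for character.
`re.search` scans for the first position where the pattern succeeds.
The match spans [0:2] → '44'.
Captured: group 1 = '4'.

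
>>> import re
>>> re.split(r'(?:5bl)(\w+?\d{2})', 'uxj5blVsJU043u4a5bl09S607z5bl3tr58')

The `?` after the quantifier makes it lazy — it takes as little as possible before letting the rest of the pattern try.
With a capturing group present, the delimiter's captured portion is kept in the result list.

['uxj', 'VsJU04', '3u4a', '09S60', '7z', '3tr58', '']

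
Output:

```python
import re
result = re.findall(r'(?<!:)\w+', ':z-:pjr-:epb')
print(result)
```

['jr', 'pb']

The negative lookahead/lookbehind blocks any match where the forbidden context is present.
Walking the string: at [5:7] → 'jr'; at [10:12] → 'pb'.
`findall` yields the raw match text (2 of them) because the pattern has no groups.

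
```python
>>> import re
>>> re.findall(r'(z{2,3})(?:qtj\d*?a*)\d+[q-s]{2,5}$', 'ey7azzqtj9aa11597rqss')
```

The pattern matches 2 to 3 of a literal 'z' (captured); then the literal 'qtj', then zero or more of a digit (lazy), then zero or more of a literal 'a' (non-capturing group); then one or more of a digit, then 2 to 5 of a character in [q-s]; then anchored at the end.
Matches: at [4:21] match 'zzqtj9aa11597rqss', group 1 = 'zz'.
With a single group, `findall` returns only what that group captured — 1 item.

['zz']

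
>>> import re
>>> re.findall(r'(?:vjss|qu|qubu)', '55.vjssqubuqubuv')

['vjss', 'qu', 'qu']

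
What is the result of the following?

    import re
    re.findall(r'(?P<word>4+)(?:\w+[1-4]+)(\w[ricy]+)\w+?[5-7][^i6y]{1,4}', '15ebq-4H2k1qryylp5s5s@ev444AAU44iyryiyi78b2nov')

[('4', 'qryy'), ('444', 'iyryiy')]

The pattern matches one or more of a literal '4' (captured as 'word'); then one or more of a word character, then one or more of a character in [1-4] (non-capturing group); then a word character, then one or more of one of [ricy] (captured); then one or more of a word character (lazy), then a character in [5-7], then 1 to 4 of any character except [i6y].
With 2 capturing groups, `findall` returns a 2-tuple per match.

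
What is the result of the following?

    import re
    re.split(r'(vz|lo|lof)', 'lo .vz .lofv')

`|` is ordered: at each position the engine commits to the first alternative that works.
Matches to split on: at [0:2] → 'lo'; at [4:6] → 'vz'; at [8:10] → 'lo'.
The group in the pattern means `split` returns the separators' captures alongside the pieces.

['', 'lo', ' .', 'vz', ' .', 'lo', 'fv']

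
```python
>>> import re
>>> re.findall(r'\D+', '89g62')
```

This matches one or more of a non-digit.
Walking the string: at [2:3] → 'g'.
With no groups in the pattern, `findall` gives back each whole match — 1 here.

['g']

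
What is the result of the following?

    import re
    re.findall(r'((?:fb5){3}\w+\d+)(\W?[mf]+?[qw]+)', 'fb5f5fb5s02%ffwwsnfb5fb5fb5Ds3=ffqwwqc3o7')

Pattern: the literal 'fb5' repeated 3 times, then one or more of a word character, then one or more of a digit (captured); then optionally a non-word character, then one or more of one of [mf] (lazy), then one or more of one of [qw] (captured).
2 groups means the one result is a tuple of 2 captured strings — 1 here.

[('fb5fb5fb5Ds3', '=ffqwwq')]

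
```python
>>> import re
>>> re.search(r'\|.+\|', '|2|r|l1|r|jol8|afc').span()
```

(0, 15)

The match spans [0:15] → '|2|r|l1|r|jol8|'.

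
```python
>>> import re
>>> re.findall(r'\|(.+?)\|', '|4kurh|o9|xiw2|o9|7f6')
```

['4kurh', 'xiw2']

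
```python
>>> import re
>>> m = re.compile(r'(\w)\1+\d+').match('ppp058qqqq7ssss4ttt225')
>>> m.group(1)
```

'p'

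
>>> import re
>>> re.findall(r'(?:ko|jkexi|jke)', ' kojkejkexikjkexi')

['ko', 'jke', 'jkexi', 'jkexi']

Alternation tries branches left to right and keeps the first one that lets the overall match succeed at that position.
Matches: at [1:3] → 'ko'; at [3:6] → 'jke'; at [6:11] → 'jkexi'; at [12:17] → 'jkexi'.
`findall` yields the raw match text (4 of them) because the pattern has no groups.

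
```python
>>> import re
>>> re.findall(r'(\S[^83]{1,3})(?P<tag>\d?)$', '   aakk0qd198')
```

Pattern: a non-whitespace character, then 1 to 3 of any character except [83] (captured); then optionally a digit (captured as 'tag'); then anchored at the end.
Walking the string: at [8:13] match 'qd198', groups = ('qd19', '8').
Multiple groups make `findall` return tuples — one 2-tuple for the one match.

[('qd19', '8')]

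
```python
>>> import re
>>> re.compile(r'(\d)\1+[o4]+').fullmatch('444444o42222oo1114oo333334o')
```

The backreference `\1` re-matches whatever the first group consumed, character for character.
`fullmatch` succeeds only if the pattern covers the string from start to end.
Here there's no way to consume every character, so the call returns None.

None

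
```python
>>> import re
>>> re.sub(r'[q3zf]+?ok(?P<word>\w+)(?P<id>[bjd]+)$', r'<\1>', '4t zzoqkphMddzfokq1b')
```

Pattern: one or more of one of [q3zf] (lazy), then the literal 'ok'; then one or more of a word character (captured as 'word'); then one or more of one of [bjd] (captured as 'id'); then anchored at the end.
`\1` in the replacement pulls in group 1's text for each match.

'4t zzoqkphMdd<q1>'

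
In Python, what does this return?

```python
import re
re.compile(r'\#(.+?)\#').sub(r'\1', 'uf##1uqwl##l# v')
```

With the lazy modifier that quantifier settles for the fewest repetitions that let the rest of the pattern succeed (the atoms after it are unaffected and can still be greedy).
Matches: at [2:10] → '##1uqwl#'; at [10:13] → '#l#'.
The replacement refers to a captured group, so each match is rewritten using its own captured text.

'uf#1uqwll v'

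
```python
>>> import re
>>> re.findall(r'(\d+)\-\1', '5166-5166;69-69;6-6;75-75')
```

`\1` is not a pattern — it's the concrete string captured by group 1, re-applied verbatim.
Matches: at [0:9] match '5166-5166', group 1 = '5166'; at [10:15] match '69-69', group 1 = '69'; at [16:19] match '6-6', group 1 = '6'; at [20:25] match '75-75', group 1 = '75'.
Because there's exactly one group, `findall` drops the full match and keeps group 1 from each hit.

['5166', '69', '6', '75']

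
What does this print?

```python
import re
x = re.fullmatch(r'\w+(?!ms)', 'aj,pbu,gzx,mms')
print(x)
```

None

For `fullmatch`, every character of the input must be accounted for by the pattern.
Here the pattern can't cover the whole string, so the call returns None.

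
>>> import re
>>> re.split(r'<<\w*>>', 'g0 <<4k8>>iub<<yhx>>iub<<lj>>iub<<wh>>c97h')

Matches to split on: at [3:10] → '<<4k8>>'; at [13:20] → '<<yhx>>'; at [23:29] → '<<lj>>'; at [32:38] → '<<wh>>'.
Splitting on the pattern gives 5 pieces.

['g0 ', 'iub', 'iub', 'iub', 'c97h']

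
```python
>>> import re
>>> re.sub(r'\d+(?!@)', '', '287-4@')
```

`(?!…)`/`(?<!…)` only lets a position through if the neighbouring text does NOT match; no characters are consumed.
Matches: at [0:3] → '287'.
Each match is replaced by ''.

'-4@'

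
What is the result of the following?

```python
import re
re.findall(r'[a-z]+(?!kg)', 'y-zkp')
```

Because the assertion is negative and zero-width, positions next to the forbidden text are skipped.
With no groups in the pattern, `findall` gives back each whole match — 2 here.

['y', 'zkp']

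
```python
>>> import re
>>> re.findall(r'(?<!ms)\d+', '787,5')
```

The negative lookaround is zero-width — it rules out positions where the adjacent text would match, without consuming anything.
Since nothing is captured, `findall` lists the 2 matched substrings directly.

['787', '5']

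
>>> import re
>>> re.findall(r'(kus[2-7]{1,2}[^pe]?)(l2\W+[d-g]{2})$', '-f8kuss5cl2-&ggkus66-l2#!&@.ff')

[('kus66-', 'l2#!&@.ff')]

The pattern matches the literal 'kus', then 1 to 2 of a character in [2-7], then optionally any character except [pe] (captured); then the literal 'l2', then one or more of a non-word character, then exactly 2 of a character in [d-g] (captured); then anchored at the end.
Walking the string: at [15:30] match 'kus66-l2#!&@.ff', groups = ('kus66-', 'l2#!&@.ff').
2 groups means the one result is a tuple of 2 captured strings — 1 here.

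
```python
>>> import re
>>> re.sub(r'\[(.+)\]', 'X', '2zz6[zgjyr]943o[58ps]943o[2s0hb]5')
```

Each match is replaced by 'X'.

'2zz6X5'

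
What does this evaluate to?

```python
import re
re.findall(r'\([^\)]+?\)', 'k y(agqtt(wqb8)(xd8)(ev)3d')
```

Matches: at [3:15] → '(agqtt(wqb8)'; at [15:20] → '(xd8)'; at [20:24] → '(ev)'.
With no groups in the pattern, `findall` gives back each whole match — 3 here.

['(agqtt(wqb8)', '(xd8)', '(ev)']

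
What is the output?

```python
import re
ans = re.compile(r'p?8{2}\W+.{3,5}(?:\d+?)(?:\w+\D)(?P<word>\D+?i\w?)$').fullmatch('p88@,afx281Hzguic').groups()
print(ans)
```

Pattern: optionally the literal 'p', then exactly 2 of a literal '8', then one or more of a non-word character; then 3 to 5 of any character; then one or more of a digit (lazy) (non-capturing group); then one or more of a word character, then a non-digit (non-capturing group); then one or more of a non-digit (lazy), then a literal 'i', then optionally a word character (captured as 'word'); then anchored at the end.
`re.fullmatch` is like wrapping the pattern in `^…$` (in single-line mode).
The match spans [0:17] → 'p88@,afx281Hzguic'.
Captured: group 1 = 'uic'.

('uic',)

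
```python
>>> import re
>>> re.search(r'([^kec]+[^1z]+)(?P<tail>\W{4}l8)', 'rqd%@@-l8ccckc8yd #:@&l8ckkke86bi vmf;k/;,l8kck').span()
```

The pattern matches one or more of any character except [kec], then one or more of any character except [1z] (captured); then exactly 4 of a non-word character, then the literal 'l8' (captured as 'tail').
Unlike `match`, `search` isn't anchored — it looks for the pattern anywhere in the string.
The match spans [0:24] → 'rqd%@@-l8ccckc8yd #:@&l8'.
Captured: group 1 = 'rqd%@@-l8ccckc8yd ', group 2 = '#:@&l8'.

(0, 24)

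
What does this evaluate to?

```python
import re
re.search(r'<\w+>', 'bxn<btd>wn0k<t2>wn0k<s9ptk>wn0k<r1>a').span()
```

`search` walks the string left to right and returns the first match it finds.
The match spans [3:8] → '<btd>'.

(3, 8)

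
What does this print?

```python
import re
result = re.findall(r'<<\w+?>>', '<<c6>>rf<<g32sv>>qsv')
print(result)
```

['<<c6>>', '<<g32sv>>']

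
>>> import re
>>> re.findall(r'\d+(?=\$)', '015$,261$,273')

The lookaround is zero-width — it requires the adjacent text to match without consuming it, so the asserted text isn't part of the match.
Walking the string: at [0:3] → '015'; at [5:8] → '261'.
`findall` yields the raw match text (2 of them) because the pattern has no groups.

['015', '261']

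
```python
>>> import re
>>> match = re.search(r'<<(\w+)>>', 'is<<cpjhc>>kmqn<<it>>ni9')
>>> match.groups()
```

('cpjhc',)

`search` walks the string left to right and returns the first match it finds.
The match spans [2:11] → '<<cpjhc>>'.
Captured: group 1 = 'cpjhc'.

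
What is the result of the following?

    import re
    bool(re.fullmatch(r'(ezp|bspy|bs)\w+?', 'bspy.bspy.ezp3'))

False

For `fullmatch`, every character of the input must be accounted for by the pattern.
Here there's no way to consume every character, so the call returns None, and `bool(None)` is False.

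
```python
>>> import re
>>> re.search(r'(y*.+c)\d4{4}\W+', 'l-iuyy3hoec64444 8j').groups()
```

('l-iuyy3hoec',)

This matches zero or more of the literal 'y', then one or more of any character, then the literal 'c' (captured); then a digit, then exactly 4 of a literal '4', then one or more of a non-word character.
`re.search` scans for the first position where the pattern succeeds.
The match spans [0:17] → 'l-iuyy3hoec64444 '.
Captured: group 1 = 'l-iuyy3hoec'.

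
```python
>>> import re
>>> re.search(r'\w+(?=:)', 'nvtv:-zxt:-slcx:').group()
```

'nvtv'

The positive lookaround only admits positions where the adjacent text matches; those characters stay outside the span.
`re.search` tries every starting position until one works.
The match spans [0:4] → 'nvtv'.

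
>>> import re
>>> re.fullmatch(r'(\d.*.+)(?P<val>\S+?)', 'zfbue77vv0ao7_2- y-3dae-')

None

`re.fullmatch` is like wrapping the pattern in `^…$` (in single-line mode).
Here the pattern can't cover the whole string, so the call returns None.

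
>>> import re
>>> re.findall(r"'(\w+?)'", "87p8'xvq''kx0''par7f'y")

`findall` collects group 1 from each match (3 total).

['xvq', 'kx0', 'par7f']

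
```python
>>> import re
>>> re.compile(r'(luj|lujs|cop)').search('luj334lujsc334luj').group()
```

`re.search` tries every starting position until one works.
The match spans [0:3] → 'luj'.
Captured: group 1 = 'luj'.

'luj'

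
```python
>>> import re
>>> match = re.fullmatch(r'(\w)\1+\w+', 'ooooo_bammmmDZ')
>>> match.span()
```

(0, 14)

`re.fullmatch` requires the pattern to consume the entire string.
The match spans [0:14] → 'ooooo_bammmmDZ'.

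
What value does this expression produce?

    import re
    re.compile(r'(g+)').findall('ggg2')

Pattern: one or more of a literal 'g' (captured).
Walking the string: at [0:3] match 'ggg', group 1 = 'ggg'.
`findall` collects group 1 from the one match (1 total).

['ggg']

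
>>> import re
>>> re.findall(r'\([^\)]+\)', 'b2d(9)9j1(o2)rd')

`findall` yields the raw match text (2 of them) because the pattern has no groups.

['(9)', '(o2)']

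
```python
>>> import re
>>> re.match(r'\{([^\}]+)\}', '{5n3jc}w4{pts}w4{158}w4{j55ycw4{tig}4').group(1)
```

'5n3jc'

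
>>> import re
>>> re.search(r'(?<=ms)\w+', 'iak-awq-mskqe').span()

(10, 13)

The `(?=…)`/`(?<=…)` assertion just peeks at neighbouring text; it doesn't advance the match position.
`re.search` tries every starting position until one works.
The match spans [10:13] → 'kqe'.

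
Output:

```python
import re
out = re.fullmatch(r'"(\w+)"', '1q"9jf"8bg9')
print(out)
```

`fullmatch` succeeds only if the pattern covers the string from start to end.
Here the string isn't matched end-to-end, so the call returns None.

None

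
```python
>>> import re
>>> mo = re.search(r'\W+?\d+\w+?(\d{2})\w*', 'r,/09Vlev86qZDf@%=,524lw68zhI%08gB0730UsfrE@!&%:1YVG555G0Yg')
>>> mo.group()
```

',/09Vlev86qZDf'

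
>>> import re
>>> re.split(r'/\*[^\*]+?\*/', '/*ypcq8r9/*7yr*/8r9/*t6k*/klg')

['/*ypcq8r9', '8r9', 'klg']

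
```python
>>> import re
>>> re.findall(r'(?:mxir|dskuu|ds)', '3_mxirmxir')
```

['mxir', 'mxir']

Matches: at [2:6] → 'mxir'; at [6:10] → 'mxir'.
`findall` yields the raw match text (2 of them) because the pattern has no groups.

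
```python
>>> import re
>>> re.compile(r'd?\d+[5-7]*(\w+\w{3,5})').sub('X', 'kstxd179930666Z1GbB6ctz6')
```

`sub` substitutes 'X' at each match site.

'kstxX'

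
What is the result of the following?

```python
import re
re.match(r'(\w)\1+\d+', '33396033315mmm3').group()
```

'33396033315'

`\1` is not a pattern — it's the concrete string captured by group 1, re-applied verbatim.
`re.match` won't scan ahead — the pattern has to work from the very first character.
The match spans [0:11] → '33396033315'.
Captured: group 1 = '3'.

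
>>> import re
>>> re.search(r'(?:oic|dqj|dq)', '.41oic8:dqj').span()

(3, 6)

`re.search` scans for the first position where the pattern succeeds.
The match spans [3:6] → 'oic'.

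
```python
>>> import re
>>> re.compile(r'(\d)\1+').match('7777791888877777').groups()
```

A backreference is literal: `\1` must see the identical characters the first group matched.
`re.match` only tries the pattern at the start of the string.
The match spans [0:5] → '77777'.
Captured: group 1 = '7'.

('7',)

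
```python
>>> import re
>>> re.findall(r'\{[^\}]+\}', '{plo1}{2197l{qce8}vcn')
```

['{plo1}', '{2197l{qce8}']

Matches: at [0:6] → '{plo1}'; at [6:18] → '{2197l{qce8}'.
`findall` yields the raw match text (2 of them) because the pattern has no groups.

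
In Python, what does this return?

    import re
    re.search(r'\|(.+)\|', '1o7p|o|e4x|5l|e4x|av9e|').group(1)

`search` walks the string left to right and returns the first match it finds.
The match spans [4:23] → '|o|e4x|5l|e4x|av9e|'.
Captured: group 1 = 'o|e4x|5l|e4x|av9e'.

'o|e4x|5l|e4x|av9e'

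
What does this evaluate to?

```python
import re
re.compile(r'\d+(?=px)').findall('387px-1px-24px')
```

['387', '1', '24']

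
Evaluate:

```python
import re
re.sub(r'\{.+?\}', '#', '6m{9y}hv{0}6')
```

'6m#hv#6'

Because the quantifier is non-greedy, it stops expanding at the earliest point where the rest of the pattern can succeed.
Each match is replaced by '#'.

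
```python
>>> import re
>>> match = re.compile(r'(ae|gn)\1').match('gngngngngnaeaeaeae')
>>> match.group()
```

`re.match` won't scan ahead — the pattern has to work from the very first character.
The match spans [0:4] → 'gngn'.

'gngn'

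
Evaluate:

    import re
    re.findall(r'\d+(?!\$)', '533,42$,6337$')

['533', '4', '633']

Because the assertion is negative and zero-width, positions next to the forbidden text are skipped.
Matches: at [0:3] → '533'; at [4:5] → '4'; at [8:11] → '633'.
With no groups in the pattern, `findall` gives back each whole match — 3 here.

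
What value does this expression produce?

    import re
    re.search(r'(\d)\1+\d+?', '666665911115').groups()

('6',)

The match spans [0:6] → '666665'.
Captured: group 1 = '6'.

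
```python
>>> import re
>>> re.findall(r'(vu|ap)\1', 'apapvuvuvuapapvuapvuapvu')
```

['ap', 'vu', 'ap']

`\1` is not a pattern — it's the concrete string captured by group 1, re-applied verbatim.
Matches: at [0:4] match 'apap', group 1 = 'ap'; at [4:8] match 'vuvu', group 1 = 'vu'; at [10:14] match 'apap', group 1 = 'ap'.
Because there's exactly one group, `findall` drops the full match and keeps group 1 from each hit.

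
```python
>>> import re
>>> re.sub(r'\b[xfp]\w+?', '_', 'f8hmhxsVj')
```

'_hmhxsVj'

This matches a word boundary (`\b`, zero-width); then one of [xfp]; then one or more of a word character (lazy).
The `?` after the quantifier makes it lazy — it takes as little as possible before letting the rest of the pattern try.
Matches: at [0:2] → 'f8'.
`sub` substitutes '_' at each match site.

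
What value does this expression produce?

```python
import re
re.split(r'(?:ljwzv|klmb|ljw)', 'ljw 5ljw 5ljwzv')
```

['', ' 5', ' 5', '']

Alternation tries branches left to right and keeps the first one that lets the overall match succeed at that position.
`split` removes every match and returns the 4 fragments in between.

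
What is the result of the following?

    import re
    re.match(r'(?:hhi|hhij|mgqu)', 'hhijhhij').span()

Alternation isn't longest-match — the leftmost alternative that fits at this position is chosen.
With `match`, the pattern is implicitly anchored at the beginning.
The match spans [0:3] → 'hhi'.

(0, 3)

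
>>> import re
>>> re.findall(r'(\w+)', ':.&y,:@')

['y']

Pattern: one or more of a word character (captured).
Scanning left to right: at [3:4] match 'y', group 1 = 'y'.
One capturing group, so `findall` returns just the captured substring from the one match — 1 in all.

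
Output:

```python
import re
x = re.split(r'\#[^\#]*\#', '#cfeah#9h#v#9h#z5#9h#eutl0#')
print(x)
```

['', '9h', '9h', '9h', '']

Matches to split on: at [0:7] → '#cfeah#'; at [9:12] → '#v#'; at [14:18] → '#z5#'; at [20:27] → '#eutl0#'.
Each match becomes a cut point; 5 segments remain.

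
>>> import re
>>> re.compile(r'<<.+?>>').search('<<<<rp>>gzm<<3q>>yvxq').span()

(0, 8)

The match spans [0:8] → '<<<<rp>>'.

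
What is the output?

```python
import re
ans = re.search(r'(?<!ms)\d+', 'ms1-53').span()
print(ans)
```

The negative lookahead/lookbehind blocks any match where the forbidden context is present.
`re.search` tries every starting position until one works.
The match spans [4:6] → '53'.

(4, 6)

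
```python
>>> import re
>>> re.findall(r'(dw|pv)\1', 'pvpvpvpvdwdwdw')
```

The backreference `\1` re-matches whatever the first group consumed, character for character.
Scanning left to right: at [0:4] match 'pvpv', group 1 = 'pv'; at [4:8] match 'pvpv', group 1 = 'pv'; at [8:12] match 'dwdw', group 1 = 'dw'.
Because there's exactly one group, `findall` drops the full match and keeps group 1 from each hit.

['pv', 'pv', 'dw']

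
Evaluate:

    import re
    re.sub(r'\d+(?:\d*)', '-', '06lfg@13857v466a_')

Every occurrence is swapped for '-'.

'-lfg@-v-a_'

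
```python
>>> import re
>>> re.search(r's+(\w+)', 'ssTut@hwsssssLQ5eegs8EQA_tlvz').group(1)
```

The match spans [0:5] → 'ssTut'.
Captured: group 1 = 'Tut'.

'Tut'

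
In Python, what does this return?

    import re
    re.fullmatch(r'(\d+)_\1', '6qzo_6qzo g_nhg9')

`\1` has to match the exact text group 1 already captured.
`re.fullmatch` requires the pattern to consume the entire string.
Here the pattern can't cover the whole string, so the call returns None.

None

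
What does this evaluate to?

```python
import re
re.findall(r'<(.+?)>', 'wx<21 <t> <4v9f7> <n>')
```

Matches: at [2:9] match '<21 <t>', group 1 = '21 <t'; at [10:17] match '<4v9f7>', group 1 = '4v9f7'; at [18:21] match '<n>', group 1 = 'n'.
With a single group, `findall` returns only what that group captured — 3 items.

['21 <t', '4v9f7', 'n']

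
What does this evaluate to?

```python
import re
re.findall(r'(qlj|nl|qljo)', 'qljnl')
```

['qlj', 'nl']

`findall` collects group 1 from each match (2 total).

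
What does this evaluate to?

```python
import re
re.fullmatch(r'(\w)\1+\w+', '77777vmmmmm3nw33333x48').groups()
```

('7',)

The backreference `\1` re-matches whatever the first group consumed, character for character.
For `fullmatch`, every character of the input must be accounted for by the pattern.
The match spans [0:22] → '77777vmmmmm3nw33333x48'.
Captured: group 1 = '7'.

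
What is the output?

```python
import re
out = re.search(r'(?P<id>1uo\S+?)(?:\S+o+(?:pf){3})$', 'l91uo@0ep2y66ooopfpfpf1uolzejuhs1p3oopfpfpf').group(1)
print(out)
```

1uo@

The match spans [2:43] → '1uo@0ep2y66ooopfpfpf1uolzejuhs1p3oopfpfpf'.
Captured: group 1 = '1uo@'.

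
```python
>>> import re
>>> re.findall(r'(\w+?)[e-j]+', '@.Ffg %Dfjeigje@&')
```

Pattern: one or more of a word character (lazy) (captured); then one or more of a character in [e-j].
Lazy quantifiers expand one character at a time until the remainder of the pattern can match.
Matches: at [2:5] match 'Ffg', group 1 = 'F'; at [7:15] match 'Dfjeigje', group 1 = 'D'.
With a single group, `findall` returns only what that group captured — 2 items.

['F', 'D']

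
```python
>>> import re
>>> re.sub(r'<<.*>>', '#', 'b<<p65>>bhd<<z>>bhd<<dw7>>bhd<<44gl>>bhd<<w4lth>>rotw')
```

Each match is replaced by '#'.

'b#rotw'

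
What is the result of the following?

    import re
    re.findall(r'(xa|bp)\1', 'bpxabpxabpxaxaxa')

The backreference `\1` re-matches whatever the first group consumed, character for character.
One capturing group, so `findall` returns just the captured substring from the one match — 1 in all.

['xa']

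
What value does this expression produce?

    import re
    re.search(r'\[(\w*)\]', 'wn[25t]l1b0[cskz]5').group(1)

'25t'

Unlike `match`, `search` isn't anchored — it looks for the pattern anywhere in the string.
The match spans [2:7] → '[25t]'.
Captured: group 1 = '25t'.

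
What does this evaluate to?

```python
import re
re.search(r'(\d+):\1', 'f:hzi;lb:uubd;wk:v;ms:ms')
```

None

`\1` is not a pattern — it's the concrete string captured by group 1, re-applied verbatim.
Here no position works, so the call returns None.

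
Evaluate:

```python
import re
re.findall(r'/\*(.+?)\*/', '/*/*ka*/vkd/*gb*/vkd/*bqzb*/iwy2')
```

['/*ka', 'gb', 'bqzb']

Because the quantifier is non-greedy, it stops expanding at the earliest point where the rest of the pattern can succeed.
Matches: at [0:8] match '/*/*ka*/', group 1 = '/*ka'; at [11:17] match '/*gb*/', group 1 = 'gb'; at [20:28] match '/*bqzb*/', group 1 = 'bqzb'.
`findall` collects group 1 from each match (3 total).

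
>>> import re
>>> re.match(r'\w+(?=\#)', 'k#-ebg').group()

The lookaround is zero-width — it requires the adjacent text to match without consuming it, so the asserted text isn't part of the match.
`re.match` only tries the pattern at the start of the string.
The match spans [0:1] → 'k'.

'k'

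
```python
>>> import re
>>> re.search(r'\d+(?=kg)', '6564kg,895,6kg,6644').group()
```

Because the assertion is zero-width, the text it checks is not consumed and won't appear in the result.
Unlike `match`, `search` isn't anchored — it looks for the pattern anywhere in the string.
The match spans [0:4] → '6564'.

'6564'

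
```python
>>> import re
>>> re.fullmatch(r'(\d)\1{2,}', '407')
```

None

A backreference is literal: `\1` must see the identical characters the first group matched.
`fullmatch` succeeds only if the pattern covers the string from start to end.
Here the string isn't matched end-to-end, so the call returns None.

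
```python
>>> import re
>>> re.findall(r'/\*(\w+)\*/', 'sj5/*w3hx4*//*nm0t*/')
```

Matches: at [3:12] match '/*w3hx4*/', group 1 = 'w3hx4'; at [12:20] match '/*nm0t*/', group 1 = 'nm0t'.
With a single group, `findall` returns only what that group captured — 2 items.

['w3hx4', 'nm0t']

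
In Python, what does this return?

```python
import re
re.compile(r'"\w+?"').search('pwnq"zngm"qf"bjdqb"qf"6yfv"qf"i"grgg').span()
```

The match spans [4:10] → '"zngm"'.

(4, 10)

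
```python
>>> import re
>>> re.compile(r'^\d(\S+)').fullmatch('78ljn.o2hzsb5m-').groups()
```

('8ljn.o2hzsb5m-',)

This matches anchored at the start of the string; then a digit; then one or more of a non-whitespace character (captured).
For `fullmatch`, every character of the input must be accounted for by the pattern.
The match spans [0:15] → '78ljn.o2hzsb5m-'.
Captured: group 1 = '8ljn.o2hzsb5m-'.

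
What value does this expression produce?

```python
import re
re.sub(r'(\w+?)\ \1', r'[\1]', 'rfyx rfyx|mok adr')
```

The backreference `\1` re-matches whatever the first group consumed, character for character.
`\1` in the replacement pulls in group 1's text for each match.

'[rfyx]|mok adr'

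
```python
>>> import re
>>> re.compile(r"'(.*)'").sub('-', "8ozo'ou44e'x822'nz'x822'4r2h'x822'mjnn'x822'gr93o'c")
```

'8ozo-c'

Every occurrence is swapped for '-'.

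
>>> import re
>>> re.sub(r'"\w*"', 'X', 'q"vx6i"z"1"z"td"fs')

'qXzXzXfs'

Matches: at [1:7] → '"vx6i"'; at [8:11] → '"1"'; at [12:16] → '"td"'.
Every occurrence is swapped for 'X'.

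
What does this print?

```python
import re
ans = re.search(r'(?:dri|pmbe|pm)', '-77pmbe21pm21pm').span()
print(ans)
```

(3, 7)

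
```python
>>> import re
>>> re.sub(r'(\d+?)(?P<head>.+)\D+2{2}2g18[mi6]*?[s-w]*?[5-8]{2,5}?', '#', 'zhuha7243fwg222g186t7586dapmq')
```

'zhuha#86dapmq'

Pattern: one or more of a digit (lazy) (captured); then one or more of any character (captured as 'head'); then one or more of a non-digit; then exactly 2 of the literal '2', then the literal '2g', then the literal '18'; then zero or more of one of [mi6] (lazy), then zero or more of a character in [s-w] (lazy), then 2 to 5 of a character in [5-8] (lazy).
Matches: at [5:22] → '7243fwg222g186t75'.
`sub` substitutes '#' at each match site.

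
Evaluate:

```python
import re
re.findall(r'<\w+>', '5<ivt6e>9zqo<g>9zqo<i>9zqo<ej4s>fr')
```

Since nothing is captured, `findall` lists the 4 matched substrings directly.

['<ivt6e>', '<g>', '<i>', '<ej4s>']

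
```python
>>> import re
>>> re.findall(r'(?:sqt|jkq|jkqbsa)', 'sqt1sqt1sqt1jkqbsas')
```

The regex engine tests alternatives in the order written; an earlier branch that matches wins even if a later one would match more.
Scanning left to right: at [0:3] → 'sqt'; at [4:7] → 'sqt'; at [8:11] → 'sqt'; at [12:15] → 'jkq'.
No capturing groups, so `findall` returns the 4 full match strings.

['sqt', 'sqt', 'sqt', 'jkq']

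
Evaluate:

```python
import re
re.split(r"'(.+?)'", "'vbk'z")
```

Matches to split on: at [0:5] → "'vbk'".
With a capturing group present, the delimiter's captured portion is kept in the result list.

['', 'vbk', 'z']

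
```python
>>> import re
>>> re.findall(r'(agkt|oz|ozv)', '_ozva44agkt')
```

['oz', 'agkt']

Branches in `(...|...)` are attempted left-to-right; the first branch that allows the whole pattern to succeed is taken.
Scanning left to right: at [1:3] match 'oz', group 1 = 'oz'; at [7:11] match 'agkt', group 1 = 'agkt'.
One capturing group, so `findall` returns just the captured substring from each match — 2 in all.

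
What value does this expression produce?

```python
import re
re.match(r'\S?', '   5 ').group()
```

''

`match` is anchored at position 0; if the pattern doesn't fit there, it returns None.
The match spans [0:0] → ''.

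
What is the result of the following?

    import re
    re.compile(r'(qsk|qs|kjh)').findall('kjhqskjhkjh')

['kjh', 'qsk', 'kjh']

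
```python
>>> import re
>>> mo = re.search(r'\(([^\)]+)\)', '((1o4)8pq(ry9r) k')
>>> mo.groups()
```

('(1o4',)

`search` walks the string left to right and returns the first match it finds.
The match spans [0:6] → '((1o4)'.
Captured: group 1 = '(1o4'.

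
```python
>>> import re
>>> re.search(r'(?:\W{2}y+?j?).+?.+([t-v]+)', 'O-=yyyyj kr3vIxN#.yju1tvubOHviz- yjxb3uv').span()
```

Pattern: exactly 2 of a non-word character, then one or more of a literal 'y' (lazy), then optionally the literal 'j' (non-capturing group); then one or more of any character (lazy); then one or more of any character; then one or more of a character in [t-v] (captured).
`search` walks the string left to right and returns the first match it finds.
The match spans [1:40] → '-=yyyyj kr3vIxN#.yju1tvubOHviz- yjxb3uv'.
Captured: group 1 = 'v'.

(1, 40)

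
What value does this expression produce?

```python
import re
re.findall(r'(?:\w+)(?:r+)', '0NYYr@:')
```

['0NYYr']

The pattern matches one or more of a word character (non-capturing group); then one or more of a literal 'r' (non-capturing group).
Walking the string: at [0:5] → '0NYYr'.
No capturing groups, so `findall` returns the 1 full match string.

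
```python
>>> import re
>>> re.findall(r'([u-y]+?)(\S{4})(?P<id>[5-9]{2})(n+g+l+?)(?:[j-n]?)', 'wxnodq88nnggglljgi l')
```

[('wx', 'nodq', '88', 'nngggl')]

Pattern: one or more of a character in [u-y] (lazy) (captured); then exactly 4 of a non-whitespace character (captured); then exactly 2 of a character in [5-9] (captured as 'id'); then one or more of the literal 'n', then one or more of a literal 'g', then one or more of a literal 'l' (lazy) (captured); then optionally a character in [j-n] (non-capturing group).
The `?` after the quantifier makes it lazy — it takes as little as possible before letting the rest of the pattern try.
Walking the string: at [0:15] match 'wxnodq88nngggll', groups = ('wx', 'nodq', '88', 'nngggl').
`findall` packs the 4 group values into a tuple for every match.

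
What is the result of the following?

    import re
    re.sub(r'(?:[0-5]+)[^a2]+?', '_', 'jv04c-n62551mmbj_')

'jv_-n6_mbj_'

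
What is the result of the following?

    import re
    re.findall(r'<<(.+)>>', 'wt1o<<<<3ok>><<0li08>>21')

Matches: at [4:22] match '<<<<3ok>><<0li08>>', group 1 = '<<3ok>><<0li08'.
With a single group, `findall` returns only what that group captured — 1 item.

['<<3ok>><<0li08']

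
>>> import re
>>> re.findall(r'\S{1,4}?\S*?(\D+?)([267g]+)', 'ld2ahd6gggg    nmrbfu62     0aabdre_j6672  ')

A `+?`/`*?`/`{m,n}?` starts at its minimum and grows only as far as needed for what follows to match.
With 2 capturing groups, `findall` returns a 2-tuple per match.

[('d', '2'), ('hd', '6gggg'), ('mrbfu', '62'), ('aabdre_j', '6672')]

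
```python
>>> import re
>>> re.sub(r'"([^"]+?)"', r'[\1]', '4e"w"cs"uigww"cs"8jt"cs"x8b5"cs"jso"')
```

'4e[w]cs[uigww]cs[8jt]cs[x8b5]cs[jso]'

The replacement refers to a captured group, so each match is rewritten using its own captured text.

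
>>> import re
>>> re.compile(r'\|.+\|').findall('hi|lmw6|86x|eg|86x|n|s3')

['|lmw6|86x|eg|86x|n|']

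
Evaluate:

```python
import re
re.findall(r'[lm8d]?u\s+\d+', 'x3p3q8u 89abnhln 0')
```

This matches optionally one of [lm8d], then a literal 'u', then one or more of whitespace; then one or more of a digit.
Walking the string: at [5:10] → '8u 89'.
With no groups in the pattern, `findall` gives back each whole match — 1 here.

['8u 89']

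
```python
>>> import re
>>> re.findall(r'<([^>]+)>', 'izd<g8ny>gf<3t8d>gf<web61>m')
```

Because there's exactly one group, `findall` drops the full match and keeps group 1 from each hit.

['g8ny', '3t8d', 'web61']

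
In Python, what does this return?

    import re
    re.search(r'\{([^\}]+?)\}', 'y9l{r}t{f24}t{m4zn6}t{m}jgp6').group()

Unlike `match`, `search` isn't anchored — it looks for the pattern anywhere in the string.
The match spans [3:6] → '{r}'.
Captured: group 1 = 'r'.

'{r}'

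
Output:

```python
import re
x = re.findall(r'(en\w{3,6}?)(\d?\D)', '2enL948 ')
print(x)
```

[('enL94', '8 ')]

2 groups means the one result is a tuple of 2 captured strings — 1 here.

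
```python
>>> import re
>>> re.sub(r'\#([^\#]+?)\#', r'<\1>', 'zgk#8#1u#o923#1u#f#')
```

Matches: at [3:6] → '#8#'; at [8:14] → '#o923#'; at [16:19] → '#f#'.
Each match is replaced using the text its own group 1 captured.

'zgk<8>1u<o923>1u<f>'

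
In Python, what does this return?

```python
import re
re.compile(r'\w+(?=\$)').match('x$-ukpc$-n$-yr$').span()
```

(0, 1)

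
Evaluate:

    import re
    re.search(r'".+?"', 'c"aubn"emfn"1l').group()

The `?` after the quantifier makes it lazy — it takes as little as possible before letting the rest of the pattern try.
`re.search` tries every starting position until one works.
The match spans [1:7] → '"aubn"'.

'"aubn"'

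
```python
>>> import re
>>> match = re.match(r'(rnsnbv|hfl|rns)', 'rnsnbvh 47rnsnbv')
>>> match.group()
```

With `match`, the pattern is implicitly anchored at the beginning.
The match spans [0:6] → 'rnsnbv'.

'rnsnbv'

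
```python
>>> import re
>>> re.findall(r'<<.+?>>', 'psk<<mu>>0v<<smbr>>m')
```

['<<mu>>', '<<smbr>>']

Walking the string: at [3:9] → '<<mu>>'; at [11:19] → '<<smbr>>'.
No capturing groups, so `findall` returns the 2 full match strings.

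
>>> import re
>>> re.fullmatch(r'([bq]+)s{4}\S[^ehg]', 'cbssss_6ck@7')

Pattern: one or more of one of [bq] (captured); then exactly 4 of the literal 's', then a non-whitespace character, then any character except [ehg].
`re.fullmatch` requires the pattern to consume the entire string.
Here the pattern can't cover the whole string, so the call returns None.

None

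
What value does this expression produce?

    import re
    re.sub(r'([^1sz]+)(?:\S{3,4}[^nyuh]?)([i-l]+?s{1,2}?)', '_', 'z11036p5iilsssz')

'z11_ssz'

The pattern matches one or more of any character except [1sz] (captured); then 3 to 4 of a non-whitespace character, then optionally any character except [nyuh] (non-capturing group); then one or more of a character in [i-l] (lazy), then 1 to 2 of a literal 's' (lazy) (captured).
`sub` substitutes '_' at each match site.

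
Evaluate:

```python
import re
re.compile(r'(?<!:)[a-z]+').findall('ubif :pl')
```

A negative assertion filters positions out without eating any characters.
Matches: at [0:4] → 'ubif'; at [7:8] → 'l'.
No capturing groups, so `findall` returns the 2 full match strings.

['ubif', 'l']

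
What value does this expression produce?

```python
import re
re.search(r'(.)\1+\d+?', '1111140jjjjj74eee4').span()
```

(0, 6)

The backreference `\1` re-matches whatever the first group consumed, character for character.
The match spans [0:6] → '111114'.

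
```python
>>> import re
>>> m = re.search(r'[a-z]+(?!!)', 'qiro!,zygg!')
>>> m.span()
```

The negative lookahead/lookbehind blocks any match where the forbidden context is present.
The match spans [0:3] → 'qir'.

(0, 3)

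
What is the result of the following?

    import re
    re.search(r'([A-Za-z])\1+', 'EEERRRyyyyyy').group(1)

'E'

The match spans [0:3] → 'EEE'.
Captured: group 1 = 'E'.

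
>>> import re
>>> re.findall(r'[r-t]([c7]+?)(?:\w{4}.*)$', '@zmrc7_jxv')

The `?` after the quantifier makes it lazy — it takes as little as possible before letting the rest of the pattern try.
With a single group, `findall` returns only what that group captured — 1 item.

['c']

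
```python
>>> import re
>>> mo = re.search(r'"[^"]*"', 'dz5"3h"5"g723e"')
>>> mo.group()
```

The match spans [3:7] → '"3h"'.

'"3h"'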